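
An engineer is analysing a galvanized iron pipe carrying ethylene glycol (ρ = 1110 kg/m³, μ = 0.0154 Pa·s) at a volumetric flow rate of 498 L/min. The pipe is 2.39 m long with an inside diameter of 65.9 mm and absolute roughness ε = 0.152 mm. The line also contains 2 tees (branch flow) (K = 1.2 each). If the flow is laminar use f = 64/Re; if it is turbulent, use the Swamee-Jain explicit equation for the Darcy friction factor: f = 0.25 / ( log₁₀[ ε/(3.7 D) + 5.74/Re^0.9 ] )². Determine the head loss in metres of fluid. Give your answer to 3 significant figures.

Q = 498 L/min = 498/60000 = 0.0083 m³/s.
Cross-sectional area A = πD²/4 = π(0.0659)²/4 = 0.003411 m²; mean velocity V = Q/A = 0.0083/0.003411 = 2.433 m/s.
Reynolds number Re = ρVD/μ = 1110 · 2.433 · 0.0659 / 0.0154 = 1.156e+04.
Re > 4000 → turbulent. Relative roughness ε/D = 0.000152/0.0659 = 0.00231. Swamee-Jain: f = 0.25/(log₁₀[0.00231/3.7 + 5.74/1.156e+04^0.9])² = 0.25/(log₁₀[0.000623 + 0.00127])² = 0.25/(-2.724)² = 0.0337.
Total minor-loss coefficient ΣK = 2·1.2 = 2.4.
ΔP = [f·L/D + ΣK]·(ρV²/2) = [0.0337·2.39/0.0659 + 2.4]·(1110·2.433²/2) = [1.222 + 2.4]·3286 = 1.19e+04 Pa.
Head loss h_f = ΔP/(ρg) = 1.19e+04/(1110·9.81) = 1.09 m.

h_f ≈ 1.09 m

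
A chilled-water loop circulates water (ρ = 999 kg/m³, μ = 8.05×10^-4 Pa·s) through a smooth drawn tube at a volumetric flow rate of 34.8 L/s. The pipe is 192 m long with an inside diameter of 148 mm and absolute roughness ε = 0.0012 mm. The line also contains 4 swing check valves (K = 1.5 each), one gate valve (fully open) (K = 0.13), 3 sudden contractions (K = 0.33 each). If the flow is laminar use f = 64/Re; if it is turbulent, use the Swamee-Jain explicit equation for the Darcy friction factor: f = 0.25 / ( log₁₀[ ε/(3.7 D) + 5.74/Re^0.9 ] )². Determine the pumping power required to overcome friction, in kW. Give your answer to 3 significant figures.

Q = 34.8 L/s = 34.8/1000 = 0.0348 m³/s.
Cross-sectional area A = πD²/4 = π(0.148)²/4 = 0.0172 m²; mean velocity V = Q/A = 0.0348/0.0172 = 2.023 m/s.
Reynolds number Re = ρVD/μ = 999 · 2.023 · 0.148 / 0.000805 = 3.715e+05.
Re > 4000 → turbulent. Relative roughness ε/D = 1.2e-06/0.148 = 8.11e-06. Swamee-Jain: f = 0.25/(log₁₀[8.11e-06/3.7 + 5.74/3.715e+05^0.9])² = 0.25/(log₁₀[2.19e-06 + 5.57e-05])² = 0.25/(-4.237)² = 0.01392.
Total minor-loss coefficient ΣK = 4·1.5 + 1·0.13 + 3·0.33 = 7.12.
ΔP = [f·L/D + ΣK]·(ρV²/2) = [0.01392·192/0.148 + 7.12]·(999·2.023²/2) = [18.06 + 7.12]·2044 = 5.147e+04 Pa.
Pumping power P = QΔP = 0.0348·5.147e+04 = 1791 W = 1.79 kW.

P ≈ 1.79 kW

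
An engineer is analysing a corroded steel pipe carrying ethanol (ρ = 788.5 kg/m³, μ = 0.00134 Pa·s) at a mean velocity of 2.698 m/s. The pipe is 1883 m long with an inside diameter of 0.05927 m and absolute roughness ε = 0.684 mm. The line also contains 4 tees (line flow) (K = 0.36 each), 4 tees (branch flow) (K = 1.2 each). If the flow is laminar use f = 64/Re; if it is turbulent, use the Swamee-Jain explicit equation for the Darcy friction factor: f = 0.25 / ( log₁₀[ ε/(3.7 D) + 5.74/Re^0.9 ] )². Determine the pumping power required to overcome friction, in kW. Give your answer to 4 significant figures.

Reynolds number Re = ρVD/μ = 788.5 · 2.698 · 0.05927 / 0.00134 = 9.41e+04.
Re > 4000 → turbulent. Relative roughness ε/D = 0.000684/0.05927 = 0.0115. Swamee-Jain: f = 0.25/(log₁₀[0.0115/3.7 + 5.74/9.41e+04^0.9])² = 0.25/(log₁₀[0.00312 + 0.000192])² = 0.25/(-2.48)² = 0.04065.
Total minor-loss coefficient ΣK = 4·0.36 + 4·1.2 = 6.24.
ΔP = [f·L/D + ΣK]·(ρV²/2) = [0.04065·1883/0.05927 + 6.24]·(788.5·2.698²/2) = [1291 + 6.24]·2870 = 3.724e+06 Pa.
Q = V·A = 2.698·0.002759 = 0.007444 m³/s.
Pumping power P = QΔP = 0.007444·3.724e+06 = 27719 W = 27.72 kW.

P ≈ 27.72 kW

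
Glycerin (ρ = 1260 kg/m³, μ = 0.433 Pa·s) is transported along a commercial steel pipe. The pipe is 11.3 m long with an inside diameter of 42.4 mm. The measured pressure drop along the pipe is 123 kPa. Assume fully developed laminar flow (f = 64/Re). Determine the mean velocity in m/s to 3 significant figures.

For laminar flow, f = 64/Re with Re = ρVD/μ, so Darcy-Weisbach reduces to ΔP = 32μLV/D². Solving for V: V = ΔP·D²/(32μL) = 1.23e+05·(0.0424)²/(32·0.433·11.3) = 1.412 m/s.
Check: Re = ρVD/μ = 1260·1.412·0.0424/0.433 = 174.2 < 2300, so the laminar assumption holds.

V ≈ 1.41 m/s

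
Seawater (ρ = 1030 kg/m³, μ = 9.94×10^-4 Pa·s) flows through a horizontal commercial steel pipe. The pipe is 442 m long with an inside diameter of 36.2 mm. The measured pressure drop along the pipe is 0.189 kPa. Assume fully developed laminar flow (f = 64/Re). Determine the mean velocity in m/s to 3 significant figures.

V ≈ 0.0176 m/s

For laminar flow, f = 64/Re with Re = ρVD/μ, so Darcy-Weisbach reduces to ΔP = 32μLV/D². Solving for V: V = ΔP·D²/(32μL) = 189·(0.0362)²/(32·0.000994·442) = 0.01762 m/s.
Check: Re = ρVD/μ = 1030·0.01762·0.0362/0.000994 = 660.8 < 2300, so the laminar assumption holds.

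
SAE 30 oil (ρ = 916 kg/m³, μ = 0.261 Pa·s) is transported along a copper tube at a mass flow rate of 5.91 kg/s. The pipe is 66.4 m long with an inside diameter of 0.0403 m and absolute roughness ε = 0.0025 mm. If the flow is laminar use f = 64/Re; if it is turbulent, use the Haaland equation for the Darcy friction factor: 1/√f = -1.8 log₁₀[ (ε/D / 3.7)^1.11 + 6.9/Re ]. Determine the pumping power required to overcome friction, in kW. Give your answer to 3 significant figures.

A = πD²/4 = π(0.0403)²/4 = 0.001276 m²; mean velocity V = ṁ/(ρA) = 5.91/(916 · 0.001276) = 5.058 m/s.
Reynolds number Re = ρVD/μ = 916 · 5.058 · 0.0403 / 0.261 = 715.4.
Re < 2300 → laminar flow, so f = 64/Re = 64/715.4 = 0.08946 (the turbulent correlation is not needed).
Darcy-Weisbach: ΔP = f(L/D)(ρV²/2) = 0.08946·(66.4/0.0403)·(916·5.058²/2) = 0.08946·1648·1.172e+04 = 1.727e+06 Pa.
Q = ṁ/ρ = 5.91/916 = 0.006452 m³/s.
Pumping power P = QΔP = 0.006452·1.727e+06 = 11140 W = 11.1 kW.

P ≈ 11.1 kW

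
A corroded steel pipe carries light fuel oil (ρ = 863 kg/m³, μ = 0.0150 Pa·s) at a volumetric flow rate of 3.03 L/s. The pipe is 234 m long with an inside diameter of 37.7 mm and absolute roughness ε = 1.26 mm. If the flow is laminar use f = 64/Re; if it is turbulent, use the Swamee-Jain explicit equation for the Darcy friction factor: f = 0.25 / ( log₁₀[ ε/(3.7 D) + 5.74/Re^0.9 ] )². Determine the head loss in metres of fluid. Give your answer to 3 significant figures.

h_f ≈ 154 m

Q = 3.03 L/s = 3.03/1000 = 0.00303 m³/s.
Cross-sectional area A = πD²/4 = π(0.0377)²/4 = 0.001116 m²; mean velocity V = Q/A = 0.00303/0.001116 = 2.714 m/s.
Reynolds number Re = ρVD/μ = 863 · 2.714 · 0.0377 / 0.015 = 5888.
Re > 4000 → turbulent. Relative roughness ε/D = 0.00126/0.0377 = 0.0334. Swamee-Jain: f = 0.25/(log₁₀[0.0334/3.7 + 5.74/5888^0.9])² = 0.25/(log₁₀[0.00903 + 0.00232])² = 0.25/(-1.945)² = 0.0661.
Darcy-Weisbach: ΔP = f(L/D)(ρV²/2) = 0.0661·(234/0.0377)·(863·2.714²/2) = 0.0661·6207·3179 = 1.304e+06 Pa.
Head loss h_f = ΔP/(ρg) = 1.304e+06/(863·9.81) = 154 m.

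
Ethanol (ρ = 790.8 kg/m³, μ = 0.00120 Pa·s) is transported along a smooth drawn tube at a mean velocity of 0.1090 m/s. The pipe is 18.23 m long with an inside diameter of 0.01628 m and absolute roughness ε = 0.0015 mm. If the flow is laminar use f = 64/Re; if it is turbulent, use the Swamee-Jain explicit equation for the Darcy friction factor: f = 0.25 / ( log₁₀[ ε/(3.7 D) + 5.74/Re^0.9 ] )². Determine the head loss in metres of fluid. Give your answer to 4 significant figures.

h_f ≈ 0.03711 m

Reynolds number Re = ρVD/μ = 790.8 · 0.109 · 0.01628 / 0.0012 = 1169.
Re < 2300 → laminar flow, so f = 64/Re = 64/1169 = 0.05473 (the turbulent correlation is not needed).
Darcy-Weisbach: ΔP = f(L/D)(ρV²/2) = 0.05473·(18.23/0.01628)·(790.8·0.109²/2) = 0.05473·1120·4.698 = 287.9 Pa.
Head loss h_f = ΔP/(ρg) = 287.9/(790.8·9.81) = 0.03711 m.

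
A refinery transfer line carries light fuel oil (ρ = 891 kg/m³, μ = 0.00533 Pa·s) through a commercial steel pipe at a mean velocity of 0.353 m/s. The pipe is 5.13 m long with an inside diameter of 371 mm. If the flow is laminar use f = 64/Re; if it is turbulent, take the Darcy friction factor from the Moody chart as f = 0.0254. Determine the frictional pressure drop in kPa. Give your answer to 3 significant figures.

Reynolds number Re = ρVD/μ = 891 · 0.353 · 0.371 / 0.00533 = 2.189e+04.
Re > 4000 → turbulent; use the Moody-chart value f = 0.0254.
Darcy-Weisbach: ΔP = f(L/D)(ρV²/2) = 0.0254·(5.13/0.371)·(891·0.353²/2) = 0.0254·13.83·55.51 = 19.5 Pa.
ΔP = 19.5 Pa = 0.0195 kPa.

ΔP ≈ 0.0195 kPa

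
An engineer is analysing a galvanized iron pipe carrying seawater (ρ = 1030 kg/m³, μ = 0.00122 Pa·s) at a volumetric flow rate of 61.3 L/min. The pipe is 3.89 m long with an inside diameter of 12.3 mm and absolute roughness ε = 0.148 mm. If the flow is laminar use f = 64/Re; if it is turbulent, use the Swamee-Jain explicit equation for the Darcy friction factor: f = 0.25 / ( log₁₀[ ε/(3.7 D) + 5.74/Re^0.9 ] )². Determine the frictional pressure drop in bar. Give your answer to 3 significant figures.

ΔP ≈ 4.97 bar

Q = 61.3 L/min = 61.3/60000 = 0.001022 m³/s.
Cross-sectional area A = πD²/4 = π(0.0123)²/4 = 0.0001188 m²; mean velocity V = Q/A = 0.001022/0.0001188 = 8.598 m/s.
Reynolds number Re = ρVD/μ = 1030 · 8.598 · 0.0123 / 0.00122 = 8.929e+04.
Re > 4000 → turbulent. Relative roughness ε/D = 0.000148/0.0123 = 0.012. Swamee-Jain: f = 0.25/(log₁₀[0.012/3.7 + 5.74/8.929e+04^0.9])² = 0.25/(log₁₀[0.00325 + 0.000201])² = 0.25/(-2.462)² = 0.04125.
Darcy-Weisbach: ΔP = f(L/D)(ρV²/2) = 0.04125·(3.89/0.0123)·(1030·8.598²/2) = 0.04125·316.3·3.807e+04 = 4.967e+05 Pa.
ΔP = 4.967e+05 Pa = 4.97 bar.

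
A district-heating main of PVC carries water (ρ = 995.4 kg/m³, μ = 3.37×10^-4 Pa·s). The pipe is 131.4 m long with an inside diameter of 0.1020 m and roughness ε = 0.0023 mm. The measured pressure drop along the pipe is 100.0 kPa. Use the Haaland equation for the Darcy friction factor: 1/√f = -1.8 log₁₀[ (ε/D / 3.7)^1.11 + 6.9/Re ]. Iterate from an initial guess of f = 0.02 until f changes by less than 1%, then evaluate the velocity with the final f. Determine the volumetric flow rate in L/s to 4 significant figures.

Q ≈ 29.62 L/s

Rearranging Darcy-Weisbach: V = √(2·ΔP·D/(f·L·ρ)). With ε/D = 2.3e-06/0.102 = 2.25e-05, iterate starting from f = 0.02:
  f = 0.02 → V = √(2·1e+05·0.102/(0.02·131.4·995.4)) = 2.793 m/s; Re = ρVD/μ = 8.413e+05; f → 0.01231
  f = 0.01231 → V = 3.56 m/s; Re = 1.072e+06; f → 0.0119
  f = 0.0119 → V = 3.621 m/s; Re = 1.091e+06; f → 0.01187
Converged (Δf/f < 1%). With the final f = 0.01187: V = √(2·1e+05·0.102/(0.01187·131.4·995.4)) = 3.625 m/s.
Q = V·A = 3.625·(π/4·0.102²) = 0.02962 m³/s = 29.62 L/s.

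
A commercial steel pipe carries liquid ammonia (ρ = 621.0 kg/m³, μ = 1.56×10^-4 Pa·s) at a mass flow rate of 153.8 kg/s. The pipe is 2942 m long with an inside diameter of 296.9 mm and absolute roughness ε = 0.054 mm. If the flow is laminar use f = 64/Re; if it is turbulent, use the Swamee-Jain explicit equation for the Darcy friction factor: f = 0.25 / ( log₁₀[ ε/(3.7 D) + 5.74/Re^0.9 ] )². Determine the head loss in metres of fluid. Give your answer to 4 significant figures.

h_f ≈ 89.18 m

A = πD²/4 = π(0.2969)²/4 = 0.06923 m²; mean velocity V = ṁ/(ρA) = 153.8/(621 · 0.06923) = 3.577 m/s.
Reynolds number Re = ρVD/μ = 621 · 3.577 · 0.2969 / 0.000156 = 4.228e+06.
Re > 4000 → turbulent. Relative roughness ε/D = 5.4e-05/0.2969 = 0.000182. Swamee-Jain: f = 0.25/(log₁₀[0.000182/3.7 + 5.74/4.228e+06^0.9])² = 0.25/(log₁₀[4.92e-05 + 6.24e-06])² = 0.25/(-4.256)² = 0.0138.
Darcy-Weisbach: ΔP = f(L/D)(ρV²/2) = 0.0138·(2942/0.2969)·(621·3.577²/2) = 0.0138·9909·3973 = 5.433e+05 Pa.
Head loss h_f = ΔP/(ρg) = 5.433e+05/(621·9.81) = 89.18 m.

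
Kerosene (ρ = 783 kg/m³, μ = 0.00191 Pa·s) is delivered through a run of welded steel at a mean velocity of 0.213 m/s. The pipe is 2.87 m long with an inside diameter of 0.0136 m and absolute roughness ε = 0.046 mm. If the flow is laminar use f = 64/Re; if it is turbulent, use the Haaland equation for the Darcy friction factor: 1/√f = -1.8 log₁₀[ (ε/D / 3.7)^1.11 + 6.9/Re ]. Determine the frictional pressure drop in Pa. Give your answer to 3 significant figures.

ΔP ≈ 202 Pa

Reynolds number Re = ρVD/μ = 783 · 0.213 · 0.0136 / 0.00191 = 1188.
Re < 2300 → laminar flow, so f = 64/Re = 64/1188 = 0.05389 (the turbulent correlation is not needed).
Darcy-Weisbach: ΔP = f(L/D)(ρV²/2) = 0.05389·(2.87/0.0136)·(783·0.213²/2) = 0.05389·211·17.76 = 202 Pa.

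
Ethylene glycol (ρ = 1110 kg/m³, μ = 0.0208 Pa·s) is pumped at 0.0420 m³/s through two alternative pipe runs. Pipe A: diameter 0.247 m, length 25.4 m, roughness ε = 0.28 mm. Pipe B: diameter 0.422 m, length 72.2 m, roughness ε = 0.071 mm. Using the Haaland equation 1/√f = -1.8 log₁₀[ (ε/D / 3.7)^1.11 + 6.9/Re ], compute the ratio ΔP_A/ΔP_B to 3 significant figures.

ΔP_A/ΔP_B ≈ 4.63

Pipe A: V = Q/A = 0.042/0.04792 = 0.8765 m/s; Re = 1.155e+04; ε/D = 0.00113; Haaland → f = 0.03129; ΔP_A = f(L/D)(ρV²/2) = 1372 Pa.
Pipe B: V = Q/A = 0.042/0.1399 = 0.3003 m/s; Re = 6762; ε/D = 0.000168; Haaland → f = 0.03464; ΔP_B = f(L/D)(ρV²/2) = 296.6 Pa.
ΔP_A/ΔP_B = 1372/296.6 = 4.63.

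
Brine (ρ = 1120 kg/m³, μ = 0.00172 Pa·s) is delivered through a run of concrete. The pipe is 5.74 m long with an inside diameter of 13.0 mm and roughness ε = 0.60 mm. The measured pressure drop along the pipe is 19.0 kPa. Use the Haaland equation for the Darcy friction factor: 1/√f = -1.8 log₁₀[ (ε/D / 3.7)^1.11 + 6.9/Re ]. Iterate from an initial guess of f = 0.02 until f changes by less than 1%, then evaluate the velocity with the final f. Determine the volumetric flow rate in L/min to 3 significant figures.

Q ≈ 8.23 L/min

Rearranging Darcy-Weisbach: V = √(2·ΔP·D/(f·L·ρ)). With ε/D = 0.0006/0.013 = 0.0462, iterate starting from f = 0.02:
  f = 0.02 → V = √(2·1.9e+04·0.013/(0.02·5.74·1120)) = 1.96 m/s; Re = ρVD/μ = 1.659e+04; f → 0.07062
  f = 0.07062 → V = 1.043 m/s; Re = 8830; f → 0.07193
  f = 0.07193 → V = 1.034 m/s; Re = 8749; f → 0.07195
Converged (Δf/f < 1%). With the final f = 0.07195: V = √(2·1.9e+04·0.013/(0.07195·5.74·1120)) = 1.033 m/s.
Q = V·A = 1.033·(π/4·0.013²) = 0.0001372 m³/s = 8.23 L/min.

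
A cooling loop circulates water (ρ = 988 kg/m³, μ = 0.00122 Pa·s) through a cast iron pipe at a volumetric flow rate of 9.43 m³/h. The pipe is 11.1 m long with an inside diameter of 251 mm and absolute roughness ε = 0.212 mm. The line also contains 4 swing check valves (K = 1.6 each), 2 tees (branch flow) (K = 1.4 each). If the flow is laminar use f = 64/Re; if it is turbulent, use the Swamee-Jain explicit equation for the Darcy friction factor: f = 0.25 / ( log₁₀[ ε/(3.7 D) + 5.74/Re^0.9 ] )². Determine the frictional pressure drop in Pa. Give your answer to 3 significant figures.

Q = 9.43 m³/h = 9.43/3600 = 0.002619 m³/s.
Cross-sectional area A = πD²/4 = π(0.251)²/4 = 0.04948 m²; mean velocity V = Q/A = 0.002619/0.04948 = 0.05294 m/s.
Reynolds number Re = ρVD/μ = 988 · 0.05294 · 0.251 / 0.00122 = 1.076e+04.
Re > 4000 → turbulent. Relative roughness ε/D = 0.000212/0.251 = 0.000845. Swamee-Jain: f = 0.25/(log₁₀[0.000845/3.7 + 5.74/1.076e+04^0.9])² = 0.25/(log₁₀[0.000228 + 0.00135])² = 0.25/(-2.802)² = 0.03184.
Total minor-loss coefficient ΣK = 4·1.6 + 2·1.4 = 9.2.
ΔP = [f·L/D + ΣK]·(ρV²/2) = [0.03184·11.1/0.251 + 9.2]·(988·0.05294²/2) = [1.408 + 9.2]·1.384 = 14.69 Pa.

ΔP ≈ 14.7 Pa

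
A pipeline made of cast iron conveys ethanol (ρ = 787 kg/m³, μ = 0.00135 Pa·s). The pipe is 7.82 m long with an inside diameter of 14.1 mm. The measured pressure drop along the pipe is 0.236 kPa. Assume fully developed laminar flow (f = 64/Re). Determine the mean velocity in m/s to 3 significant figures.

For laminar flow, f = 64/Re with Re = ρVD/μ, so Darcy-Weisbach reduces to ΔP = 32μLV/D². Solving for V: V = ΔP·D²/(32μL) = 236·(0.0141)²/(32·0.00135·7.82) = 0.1389 m/s.
Check: Re = ρVD/μ = 787·0.1389·0.0141/0.00135 = 1142 < 2300, so the laminar assumption holds.

V ≈ 0.139 m/s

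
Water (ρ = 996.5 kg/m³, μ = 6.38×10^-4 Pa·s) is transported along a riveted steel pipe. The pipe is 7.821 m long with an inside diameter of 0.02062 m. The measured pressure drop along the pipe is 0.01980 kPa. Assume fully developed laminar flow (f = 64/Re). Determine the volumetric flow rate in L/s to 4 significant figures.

Q ≈ 0.01761 L/s

For laminar flow, f = 64/Re with Re = ρVD/μ, so Darcy-Weisbach reduces to ΔP = 32μLV/D². Solving for V: V = ΔP·D²/(32μL) = 19.8·(0.02062)²/(32·0.000638·7.821) = 0.05272 m/s.
Check: Re = ρVD/μ = 996.5·0.05272·0.02062/0.000638 = 1698 < 2300, so the laminar assumption holds.
Q = V·A = 0.05272·(π/4·0.02062²) = 1.761e-05 m³/s = 0.01761 L/s.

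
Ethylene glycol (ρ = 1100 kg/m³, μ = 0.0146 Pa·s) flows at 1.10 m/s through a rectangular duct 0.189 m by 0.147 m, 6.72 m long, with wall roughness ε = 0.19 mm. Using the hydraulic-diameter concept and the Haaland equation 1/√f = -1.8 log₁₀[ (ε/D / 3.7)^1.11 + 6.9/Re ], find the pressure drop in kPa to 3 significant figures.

ΔP ≈ 0.815 kPa

Hydraulic diameter D_h = 4A/P = 4·(0.189·0.147)/(2·(0.189+0.147)) = 0.1111/0.672 = 0.1654 m.
Re = ρVD_h/μ = 1100·1.1·0.1654/0.0146 = 1.371e+04.
ε/D_h = 0.00019/0.1654 = 0.00115; Haaland gives 1/√f = -1.8 log₁₀[0.000128+0.000503] = 5.76, so f = 0.03014.
ΔP = f(L/D_h)(ρV²/2) = 0.03014·6.72/0.1654·665.5 = 815.1 Pa.
ΔP = 0.815 kPa.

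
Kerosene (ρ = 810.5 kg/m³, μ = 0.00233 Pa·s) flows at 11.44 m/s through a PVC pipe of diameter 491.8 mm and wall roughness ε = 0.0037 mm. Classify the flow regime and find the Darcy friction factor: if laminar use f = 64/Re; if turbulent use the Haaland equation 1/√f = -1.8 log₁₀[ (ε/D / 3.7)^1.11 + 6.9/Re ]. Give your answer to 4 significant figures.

f ≈ 0.01060

Re = ρVD/μ = 810.5·11.44·0.4918/0.00233 = 1.957e+06.
Re > 4000 → turbulent. ε/D = 3.7e-06/0.4918 = 7.52e-06; Haaland: 1/√f = -1.8 log₁₀[4.81e-07 + 3.53e-06] = 9.715, so f = 0.0106.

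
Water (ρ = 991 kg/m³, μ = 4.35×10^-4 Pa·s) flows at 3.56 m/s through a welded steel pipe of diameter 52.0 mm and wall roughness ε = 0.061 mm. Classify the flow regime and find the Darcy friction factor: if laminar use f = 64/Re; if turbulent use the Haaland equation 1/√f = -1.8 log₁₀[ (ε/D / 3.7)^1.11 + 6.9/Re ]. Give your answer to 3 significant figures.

Re = ρVD/μ = 991·3.56·0.052/0.000435 = 4.217e+05.
Re > 4000 → turbulent. ε/D = 6.1e-05/0.052 = 0.00117; Haaland: 1/√f = -1.8 log₁₀[0.000131 + 1.64e-05] = 6.899, so f = 0.02101.

f ≈ 0.0210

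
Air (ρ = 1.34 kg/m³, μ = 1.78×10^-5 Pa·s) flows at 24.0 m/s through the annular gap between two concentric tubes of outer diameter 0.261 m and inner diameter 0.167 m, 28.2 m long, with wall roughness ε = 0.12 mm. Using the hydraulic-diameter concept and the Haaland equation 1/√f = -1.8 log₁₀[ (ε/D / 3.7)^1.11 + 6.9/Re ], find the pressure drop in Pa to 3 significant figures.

Hydraulic diameter D_h = 4A/P = D_o - D_i = 0.261 - 0.167 = 0.094 m.
Re = ρVD_h/μ = 1.34·24·0.094/1.78e-05 = 1.698e+05.
ε/D_h = 0.00012/0.094 = 0.00128; Haaland gives 1/√f = -1.8 log₁₀[0.000144+4.06e-05] = 6.723, so f = 0.02213.
ΔP = f(L/D_h)(ρV²/2) = 0.02213·28.2/0.094·385.9 = 2562 Pa.

ΔP ≈ 2560 Pa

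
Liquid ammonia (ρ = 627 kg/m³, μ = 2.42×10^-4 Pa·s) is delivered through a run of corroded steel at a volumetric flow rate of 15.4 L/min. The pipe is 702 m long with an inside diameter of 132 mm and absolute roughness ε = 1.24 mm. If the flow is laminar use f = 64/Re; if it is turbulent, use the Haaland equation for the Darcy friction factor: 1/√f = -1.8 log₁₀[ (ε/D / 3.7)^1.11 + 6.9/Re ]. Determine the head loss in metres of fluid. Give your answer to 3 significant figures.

Q = 15.4 L/min = 15.4/60000 = 0.0002567 m³/s.
Cross-sectional area A = πD²/4 = π(0.132)²/4 = 0.01368 m²; mean velocity V = Q/A = 0.0002567/0.01368 = 0.01876 m/s.
Reynolds number Re = ρVD/μ = 627 · 0.01876 · 0.132 / 0.000242 = 6414.
Re > 4000 → turbulent. Relative roughness ε/D = 0.00124/0.132 = 0.00939. Haaland: 1/√f = -1.8 log₁₀[(0.00939/3.7)^1.11 + 6.9/6414] = -1.8 log₁₀[0.00132 + 0.00108] = 4.718, so f = 0.04492.
Darcy-Weisbach: ΔP = f(L/D)(ρV²/2) = 0.04492·(702/0.132)·(627·0.01876²/2) = 0.04492·5318·0.1103 = 26.34 Pa.
Head loss h_f = ΔP/(ρg) = 26.34/(627·9.81) = 0.00428 m.

h_f ≈ 0.00428 m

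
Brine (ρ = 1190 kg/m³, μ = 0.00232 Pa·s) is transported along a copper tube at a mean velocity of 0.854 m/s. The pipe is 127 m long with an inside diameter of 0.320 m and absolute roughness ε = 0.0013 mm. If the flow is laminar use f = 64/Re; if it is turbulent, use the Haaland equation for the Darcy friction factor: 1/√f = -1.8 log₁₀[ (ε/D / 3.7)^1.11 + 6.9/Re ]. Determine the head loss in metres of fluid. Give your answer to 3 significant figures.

h_f ≈ 0.246 m

Reynolds number Re = ρVD/μ = 1190 · 0.854 · 0.32 / 0.00232 = 1.402e+05.
Re > 4000 → turbulent. Relative roughness ε/D = 1.3e-06/0.32 = 4.06e-06. Haaland: 1/√f = -1.8 log₁₀[(4.06e-06/3.7)^1.11 + 6.9/1.402e+05] = -1.8 log₁₀[2.43e-07 + 4.92e-05] = 7.75, so f = 0.01665.
Darcy-Weisbach: ΔP = f(L/D)(ρV²/2) = 0.01665·(127/0.32)·(1190·0.854²/2) = 0.01665·396.9·433.9 = 2867 Pa.
Head loss h_f = ΔP/(ρg) = 2867/(1190·9.81) = 0.246 m.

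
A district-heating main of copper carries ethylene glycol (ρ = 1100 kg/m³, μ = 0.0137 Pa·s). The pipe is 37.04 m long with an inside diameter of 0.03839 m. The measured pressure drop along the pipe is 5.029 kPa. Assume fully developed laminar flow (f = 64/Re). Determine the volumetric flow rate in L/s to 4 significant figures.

For laminar flow, f = 64/Re with Re = ρVD/μ, so Darcy-Weisbach reduces to ΔP = 32μLV/D². Solving for V: V = ΔP·D²/(32μL) = 5029·(0.03839)²/(32·0.0137·37.04) = 0.4564 m/s.
Check: Re = ρVD/μ = 1100·0.4564·0.03839/0.0137 = 1407 < 2300, so the laminar assumption holds.
Q = V·A = 0.4564·(π/4·0.03839²) = 0.0005283 m³/s = 0.5283 L/s.

Q ≈ 0.5283 L/s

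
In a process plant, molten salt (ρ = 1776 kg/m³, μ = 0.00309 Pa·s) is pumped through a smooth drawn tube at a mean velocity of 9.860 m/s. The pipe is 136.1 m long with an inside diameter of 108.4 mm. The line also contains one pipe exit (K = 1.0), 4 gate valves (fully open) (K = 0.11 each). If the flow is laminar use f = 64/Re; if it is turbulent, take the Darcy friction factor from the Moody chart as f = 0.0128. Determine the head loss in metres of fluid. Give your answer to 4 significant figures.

h_f ≈ 86.77 m

Reynolds number Re = ρVD/μ = 1776 · 9.86 · 0.1084 / 0.00309 = 6.143e+05.
Re > 4000 → turbulent; use the Moody-chart value f = 0.0128.
Total minor-loss coefficient ΣK = 1·1 + 4·0.11 = 1.44.
ΔP = [f·L/D + ΣK]·(ρV²/2) = [0.0128·136.1/0.1084 + 1.44]·(1776·9.86²/2) = [16.07 + 1.44]·8.633e+04 = 1.512e+06 Pa.
Head loss h_f = ΔP/(ρg) = 1.512e+06/(1776·9.81) = 86.77 m.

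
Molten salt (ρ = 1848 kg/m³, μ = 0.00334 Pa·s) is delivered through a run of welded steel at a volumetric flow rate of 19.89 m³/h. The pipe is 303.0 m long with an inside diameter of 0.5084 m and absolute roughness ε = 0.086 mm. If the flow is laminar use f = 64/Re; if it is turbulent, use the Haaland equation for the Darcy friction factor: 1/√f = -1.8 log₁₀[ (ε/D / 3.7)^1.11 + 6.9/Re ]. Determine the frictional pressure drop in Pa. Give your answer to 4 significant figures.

Q = 19.89 m³/h = 19.89/3600 = 0.005525 m³/s.
Cross-sectional area A = πD²/4 = π(0.5084)²/4 = 0.203 m²; mean velocity V = Q/A = 0.005525/0.203 = 0.02722 m/s.
Reynolds number Re = ρVD/μ = 1848 · 0.02722 · 0.5084 / 0.00334 = 7656.
Re > 4000 → turbulent. Relative roughness ε/D = 8.6e-05/0.5084 = 0.000169. Haaland: 1/√f = -1.8 log₁₀[(0.000169/3.7)^1.11 + 6.9/7656] = -1.8 log₁₀[1.52e-05 + 0.000901] = 5.468, so f = 0.03344.
Darcy-Weisbach: ΔP = f(L/D)(ρV²/2) = 0.03344·(303/0.5084)·(1848·0.02722²/2) = 0.03344·596·0.6844 = 13.64 Pa.

ΔP ≈ 13.64 Pa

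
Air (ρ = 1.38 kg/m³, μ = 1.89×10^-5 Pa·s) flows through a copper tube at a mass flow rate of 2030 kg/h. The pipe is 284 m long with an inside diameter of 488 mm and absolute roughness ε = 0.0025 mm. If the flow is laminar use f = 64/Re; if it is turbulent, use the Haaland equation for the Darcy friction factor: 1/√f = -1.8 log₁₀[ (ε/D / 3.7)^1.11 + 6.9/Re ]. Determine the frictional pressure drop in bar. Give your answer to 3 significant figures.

ΔP ≈ 3.60×10^-4 bar

ṁ = 2030 kg/h = 2030/3600 = 0.5639 kg/s.
A = πD²/4 = π(0.488)²/4 = 0.187 m²; mean velocity V = ṁ/(ρA) = 0.5639/(1.38 · 0.187) = 2.185 m/s.
Reynolds number Re = ρVD/μ = 1.38 · 2.185 · 0.488 / 1.89e-05 = 7.784e+04.
Re > 4000 → turbulent. Relative roughness ε/D = 2.5e-06/0.488 = 5.12e-06. Haaland: 1/√f = -1.8 log₁₀[(5.12e-06/3.7)^1.11 + 6.9/7.784e+04] = -1.8 log₁₀[3.14e-07 + 8.86e-05] = 7.292, so f = 0.01881.
Darcy-Weisbach: ΔP = f(L/D)(ρV²/2) = 0.01881·(284/0.488)·(1.38·2.185²/2) = 0.01881·582·3.293 = 36.05 Pa.
ΔP = 36.05 Pa = 3.60×10^-4 bar.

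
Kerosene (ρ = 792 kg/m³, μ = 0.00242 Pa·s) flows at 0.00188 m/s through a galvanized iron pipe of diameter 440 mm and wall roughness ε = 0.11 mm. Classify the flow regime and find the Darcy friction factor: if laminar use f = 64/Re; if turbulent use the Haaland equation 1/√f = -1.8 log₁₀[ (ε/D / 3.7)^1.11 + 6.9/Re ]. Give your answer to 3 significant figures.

Re = ρVD/μ = 792·0.00188·0.44/0.00242 = 270.7.
Re < 2300 → laminar, so f = 64/Re = 0.2364 (roughness is irrelevant in laminar flow).

f ≈ 0.236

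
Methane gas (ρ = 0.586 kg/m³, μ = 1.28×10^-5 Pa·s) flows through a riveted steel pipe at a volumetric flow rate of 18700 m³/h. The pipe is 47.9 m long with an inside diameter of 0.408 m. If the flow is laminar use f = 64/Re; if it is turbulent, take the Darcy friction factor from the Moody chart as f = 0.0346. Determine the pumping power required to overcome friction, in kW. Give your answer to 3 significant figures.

P ≈ 9.76 kW

Q = 18700 m³/h = 18700/3600 = 5.194 m³/s.
Cross-sectional area A = πD²/4 = π(0.408)²/4 = 0.1307 m²; mean velocity V = Q/A = 5.194/0.1307 = 39.73 m/s.
Reynolds number Re = ρVD/μ = 0.586 · 39.73 · 0.408 / 1.28e-05 = 7.421e+05.
Re > 4000 → turbulent; use the Moody-chart value f = 0.0346.
Darcy-Weisbach: ΔP = f(L/D)(ρV²/2) = 0.0346·(47.9/0.408)·(0.586·39.73²/2) = 0.0346·117.4·462.5 = 1879 Pa.
Pumping power P = QΔP = 5.194·1879 = 9759 W = 9.76 kW.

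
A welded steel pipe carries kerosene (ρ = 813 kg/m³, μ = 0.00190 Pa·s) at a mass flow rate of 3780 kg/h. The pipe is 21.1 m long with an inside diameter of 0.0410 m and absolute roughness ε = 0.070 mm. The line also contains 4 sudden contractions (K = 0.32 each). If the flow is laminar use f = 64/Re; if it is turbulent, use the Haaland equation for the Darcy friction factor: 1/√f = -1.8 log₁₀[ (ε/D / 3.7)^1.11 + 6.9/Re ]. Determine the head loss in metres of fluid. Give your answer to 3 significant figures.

h_f ≈ 0.809 m

ṁ = 3780 kg/h = 3780/3600 = 1.05 kg/s.
A = πD²/4 = π(0.041)²/4 = 0.00132 m²; mean velocity V = ṁ/(ρA) = 1.05/(813 · 0.00132) = 0.9782 m/s.
Reynolds number Re = ρVD/μ = 813 · 0.9782 · 0.041 / 0.0019 = 1.716e+04.
Re > 4000 → turbulent. Relative roughness ε/D = 7e-05/0.041 = 0.00171. Haaland: 1/√f = -1.8 log₁₀[(0.00171/3.7)^1.11 + 6.9/1.716e+04] = -1.8 log₁₀[0.000198 + 0.000402] = 5.799, so f = 0.02974.
Total minor-loss coefficient ΣK = 4·0.32 = 1.28.
ΔP = [f·L/D + ΣK]·(ρV²/2) = [0.02974·21.1/0.041 + 1.28]·(813·0.9782²/2) = [15.3 + 1.28]·389 = 6451 Pa.
Head loss h_f = ΔP/(ρg) = 6451/(813·9.81) = 0.809 m.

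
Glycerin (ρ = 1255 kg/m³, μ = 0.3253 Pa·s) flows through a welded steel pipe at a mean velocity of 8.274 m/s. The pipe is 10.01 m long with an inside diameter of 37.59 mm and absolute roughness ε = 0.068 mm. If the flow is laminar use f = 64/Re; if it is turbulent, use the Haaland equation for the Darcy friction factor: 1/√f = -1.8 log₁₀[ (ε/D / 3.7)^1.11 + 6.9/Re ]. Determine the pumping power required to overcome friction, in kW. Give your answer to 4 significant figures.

Reynolds number Re = ρVD/μ = 1255 · 8.274 · 0.03759 / 0.325 = 1200.
Re < 2300 → laminar flow, so f = 64/Re = 64/1200 = 0.05334 (the turbulent correlation is not needed).
Darcy-Weisbach: ΔP = f(L/D)(ρV²/2) = 0.05334·(10.01/0.03759)·(1255·8.274²/2) = 0.05334·266.3·4.296e+04 = 6.102e+05 Pa.
Q = V·A = 8.274·0.00111 = 0.009182 m³/s.
Pumping power P = QΔP = 0.009182·6.102e+05 = 5602.6 W = 5.603 kW.

P ≈ 5.603 kW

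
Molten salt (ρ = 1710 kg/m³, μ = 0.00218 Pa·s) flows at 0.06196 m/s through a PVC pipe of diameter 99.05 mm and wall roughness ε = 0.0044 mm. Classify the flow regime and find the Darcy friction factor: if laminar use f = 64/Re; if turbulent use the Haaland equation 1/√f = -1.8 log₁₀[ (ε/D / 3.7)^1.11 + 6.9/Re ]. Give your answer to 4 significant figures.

f ≈ 0.03820

Re = ρVD/μ = 1710·0.06196·0.09905/0.00218 = 4814.
Re > 4000 → turbulent. ε/D = 4.4e-06/0.09905 = 4.44e-05; Haaland: 1/√f = -1.8 log₁₀[3.45e-06 + 0.00143] = 5.117, so f = 0.0382.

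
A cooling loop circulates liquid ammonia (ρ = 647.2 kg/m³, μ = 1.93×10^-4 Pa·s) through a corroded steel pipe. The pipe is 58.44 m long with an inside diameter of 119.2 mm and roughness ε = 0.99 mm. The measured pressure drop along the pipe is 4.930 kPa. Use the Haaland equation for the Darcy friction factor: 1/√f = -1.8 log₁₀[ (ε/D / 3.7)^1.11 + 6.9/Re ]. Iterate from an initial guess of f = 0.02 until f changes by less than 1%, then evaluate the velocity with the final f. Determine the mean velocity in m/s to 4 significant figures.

Rearranging Darcy-Weisbach: V = √(2·ΔP·D/(f·L·ρ)). With ε/D = 0.00099/0.1192 = 0.00831, iterate starting from f = 0.02:
  f = 0.02 → V = √(2·4930·0.1192/(0.02·58.44·647.2)) = 1.246 m/s; Re = ρVD/μ = 4.982e+05; f → 0.03583
  f = 0.03583 → V = 0.9313 m/s; Re = 3.723e+05; f → 0.03587
Converged (Δf/f < 1%). With the final f = 0.03587: V = √(2·4930·0.1192/(0.03587·58.44·647.2)) = 0.9307 m/s.

V ≈ 0.9307 m/s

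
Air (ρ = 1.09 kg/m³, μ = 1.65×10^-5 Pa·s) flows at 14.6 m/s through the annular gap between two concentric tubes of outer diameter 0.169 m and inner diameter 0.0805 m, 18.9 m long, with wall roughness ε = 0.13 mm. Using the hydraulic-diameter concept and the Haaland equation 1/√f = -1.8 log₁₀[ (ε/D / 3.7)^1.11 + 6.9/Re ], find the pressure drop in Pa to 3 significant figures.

Hydraulic diameter D_h = 4A/P = D_o - D_i = 0.169 - 0.0805 = 0.0885 m.
Re = ρVD_h/μ = 1.09·14.6·0.0885/1.65e-05 = 8.536e+04.
ε/D_h = 0.00013/0.0885 = 0.00147; Haaland gives 1/√f = -1.8 log₁₀[0.000168+8.08e-05] = 6.488, so f = 0.02376.
ΔP = f(L/D_h)(ρV²/2) = 0.02376·18.9/0.0885·116.2 = 589.4 Pa.

ΔP ≈ 589 Pa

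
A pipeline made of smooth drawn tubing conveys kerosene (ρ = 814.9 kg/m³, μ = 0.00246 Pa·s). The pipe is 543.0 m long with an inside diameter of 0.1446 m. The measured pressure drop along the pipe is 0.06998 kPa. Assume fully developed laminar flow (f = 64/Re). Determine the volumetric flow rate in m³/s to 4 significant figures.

Q ≈ 5.621×10^-4 m³/s

For laminar flow, f = 64/Re with Re = ρVD/μ, so Darcy-Weisbach reduces to ΔP = 32μLV/D². Solving for V: V = ΔP·D²/(32μL) = 69.98·(0.1446)²/(32·0.00246·543) = 0.03423 m/s.
Check: Re = ρVD/μ = 814.9·0.03423·0.1446/0.00246 = 1640 < 2300, so the laminar assumption holds.
Q = V·A = 0.03423·(π/4·0.1446²) = 0.0005621 m³/s = 5.621×10^-4 m³/s.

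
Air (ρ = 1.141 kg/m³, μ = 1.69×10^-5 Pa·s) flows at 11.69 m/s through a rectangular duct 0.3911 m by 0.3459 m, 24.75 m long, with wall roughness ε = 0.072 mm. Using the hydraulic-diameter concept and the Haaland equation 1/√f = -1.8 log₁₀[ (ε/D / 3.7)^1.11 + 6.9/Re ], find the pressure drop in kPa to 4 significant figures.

ΔP ≈ 0.08459 kPa

Hydraulic diameter D_h = 4A/P = 4·(0.3911·0.3459)/(2·(0.3911+0.3459)) = 0.5411/1.474 = 0.3671 m.
Re = ρVD_h/μ = 1.141·11.69·0.3671/1.69e-05 = 2.897e+05.
ε/D_h = 7.2e-05/0.3671 = 0.000196; Haaland gives 1/√f = -1.8 log₁₀[1.79e-05+2.38e-05] = 7.883, so f = 0.01609.
ΔP = f(L/D_h)(ρV²/2) = 0.01609·24.75/0.3671·77.96 = 84.59 Pa.
ΔP = 0.08459 kPa.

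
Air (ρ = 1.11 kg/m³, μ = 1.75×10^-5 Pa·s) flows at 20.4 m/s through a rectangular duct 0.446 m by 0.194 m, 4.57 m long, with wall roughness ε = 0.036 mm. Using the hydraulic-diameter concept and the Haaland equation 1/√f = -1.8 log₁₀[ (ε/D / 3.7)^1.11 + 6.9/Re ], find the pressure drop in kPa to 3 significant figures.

Hydraulic diameter D_h = 4A/P = 4·(0.446·0.194)/(2·(0.446+0.194)) = 0.3461/1.28 = 0.2704 m.
Re = ρVD_h/μ = 1.11·20.4·0.2704/1.75e-05 = 3.499e+05.
ε/D_h = 3.6e-05/0.2704 = 0.000133; Haaland gives 1/√f = -1.8 log₁₀[1.17e-05+1.97e-05] = 8.106, so f = 0.01522.
ΔP = f(L/D_h)(ρV²/2) = 0.01522·4.57/0.2704·231 = 59.42 Pa.
ΔP = 0.0594 kPa.

ΔP ≈ 0.0594 kPa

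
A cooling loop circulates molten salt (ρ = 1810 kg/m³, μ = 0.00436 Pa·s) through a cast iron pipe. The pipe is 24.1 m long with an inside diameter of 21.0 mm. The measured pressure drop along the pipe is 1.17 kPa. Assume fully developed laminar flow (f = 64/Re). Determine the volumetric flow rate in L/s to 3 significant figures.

For laminar flow, f = 64/Re with Re = ρVD/μ, so Darcy-Weisbach reduces to ΔP = 32μLV/D². Solving for V: V = ΔP·D²/(32μL) = 1170·(0.021)²/(32·0.00436·24.1) = 0.1535 m/s.
Check: Re = ρVD/μ = 1810·0.1535·0.021/0.00436 = 1338 < 2300, so the laminar assumption holds.
Q = V·A = 0.1535·(π/4·0.021²) = 5.315e-05 m³/s = 0.0531 L/s.

Q ≈ 0.0531 L/s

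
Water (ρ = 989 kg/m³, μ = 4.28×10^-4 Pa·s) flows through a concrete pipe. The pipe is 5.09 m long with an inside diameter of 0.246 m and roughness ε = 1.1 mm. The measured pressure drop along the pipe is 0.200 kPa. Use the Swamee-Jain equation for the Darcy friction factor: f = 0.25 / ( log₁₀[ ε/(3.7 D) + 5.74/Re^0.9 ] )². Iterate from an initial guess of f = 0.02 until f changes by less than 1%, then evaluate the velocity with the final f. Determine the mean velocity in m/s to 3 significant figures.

V ≈ 0.811 m/s

Rearranging Darcy-Weisbach: V = √(2·ΔP·D/(f·L·ρ)). With ε/D = 0.0011/0.246 = 0.00447, iterate starting from f = 0.02:
  f = 0.02 → V = √(2·200·0.246/(0.02·5.09·989)) = 0.9886 m/s; Re = ρVD/μ = 5.62e+05; f → 0.02964
  f = 0.02964 → V = 0.8121 m/s; Re = 4.616e+05; f → 0.02969
Converged (Δf/f < 1%). With the final f = 0.02969: V = √(2·200·0.246/(0.02969·5.09·989)) = 0.8113 m/s.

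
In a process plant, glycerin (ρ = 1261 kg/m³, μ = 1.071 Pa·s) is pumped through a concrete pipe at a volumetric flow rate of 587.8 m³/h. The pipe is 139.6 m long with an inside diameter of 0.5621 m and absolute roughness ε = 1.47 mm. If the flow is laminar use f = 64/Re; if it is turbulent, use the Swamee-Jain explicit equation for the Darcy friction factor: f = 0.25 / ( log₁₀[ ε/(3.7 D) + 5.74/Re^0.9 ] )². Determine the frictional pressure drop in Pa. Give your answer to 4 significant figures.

ΔP ≈ 9963 Pa

Q = 587.8 m³/h = 587.8/3600 = 0.1633 m³/s.
Cross-sectional area A = πD²/4 = π(0.5621)²/4 = 0.2482 m²; mean velocity V = Q/A = 0.1633/0.2482 = 0.658 m/s.
Reynolds number Re = ρVD/μ = 1261 · 0.658 · 0.5621 / 1.07 = 435.5.
Re < 2300 → laminar flow, so f = 64/Re = 64/435.5 = 0.147 (the turbulent correlation is not needed).
Darcy-Weisbach: ΔP = f(L/D)(ρV²/2) = 0.147·(139.6/0.5621)·(1261·0.658²/2) = 0.147·248.4·273 = 9963 Pa.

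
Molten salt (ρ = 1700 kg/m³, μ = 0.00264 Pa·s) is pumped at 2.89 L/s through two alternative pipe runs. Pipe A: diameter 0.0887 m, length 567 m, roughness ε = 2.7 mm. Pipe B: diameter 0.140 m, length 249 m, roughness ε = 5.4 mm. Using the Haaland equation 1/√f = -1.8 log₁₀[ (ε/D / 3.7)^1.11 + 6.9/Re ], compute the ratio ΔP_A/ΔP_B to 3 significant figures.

ΔP_A/ΔP_B ≈ 20.1

Pipe A: V = Q/A = 0.00289/0.006179 = 0.4677 m/s; Re = 2.671e+04; ε/D = 0.0304; Haaland → f = 0.05878; ΔP_A = f(L/D)(ρV²/2) = 6.985e+04 Pa.
Pipe B: V = Q/A = 0.00289/0.01539 = 0.1877 m/s; Re = 1.692e+04; ε/D = 0.0386; Haaland → f = 0.06538; ΔP_B = f(L/D)(ρV²/2) = 3484 Pa.
ΔP_A/ΔP_B = 6.985e+04/3484 = 20.1.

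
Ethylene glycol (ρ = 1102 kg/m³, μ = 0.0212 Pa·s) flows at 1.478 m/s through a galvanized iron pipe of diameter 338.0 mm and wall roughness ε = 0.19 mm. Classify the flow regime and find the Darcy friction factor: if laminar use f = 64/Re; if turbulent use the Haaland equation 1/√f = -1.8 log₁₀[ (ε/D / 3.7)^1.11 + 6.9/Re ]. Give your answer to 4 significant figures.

f ≈ 0.02534

Re = ρVD/μ = 1102·1.478·0.338/0.0212 = 2.597e+04.
Re > 4000 → turbulent. ε/D = 0.00019/0.338 = 0.000562; Haaland: 1/√f = -1.8 log₁₀[5.78e-05 + 0.000266] = 6.282, so f = 0.02534.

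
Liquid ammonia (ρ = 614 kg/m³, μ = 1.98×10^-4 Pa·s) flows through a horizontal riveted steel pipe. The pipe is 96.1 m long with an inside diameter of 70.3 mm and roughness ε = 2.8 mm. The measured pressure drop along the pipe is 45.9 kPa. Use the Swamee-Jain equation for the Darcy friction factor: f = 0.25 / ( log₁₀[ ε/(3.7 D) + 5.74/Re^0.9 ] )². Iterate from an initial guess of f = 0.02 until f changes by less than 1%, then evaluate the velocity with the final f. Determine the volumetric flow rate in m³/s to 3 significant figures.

Rearranging Darcy-Weisbach: V = √(2·ΔP·D/(f·L·ρ)). With ε/D = 0.0028/0.0703 = 0.0398, iterate starting from f = 0.02:
  f = 0.02 → V = √(2·4.59e+04·0.0703/(0.02·96.1·614)) = 2.339 m/s; Re = ρVD/μ = 5.098e+05; f → 0.06466
  f = 0.06466 → V = 1.301 m/s; Re = 2.835e+05; f → 0.06474
Converged (Δf/f < 1%). With the final f = 0.06474: V = √(2·4.59e+04·0.0703/(0.06474·96.1·614)) = 1.3 m/s.
Q = V·A = 1.3·(π/4·0.0703²) = 0.005045 m³/s = 0.00505 m³/s.

Q ≈ 0.00505 m³/s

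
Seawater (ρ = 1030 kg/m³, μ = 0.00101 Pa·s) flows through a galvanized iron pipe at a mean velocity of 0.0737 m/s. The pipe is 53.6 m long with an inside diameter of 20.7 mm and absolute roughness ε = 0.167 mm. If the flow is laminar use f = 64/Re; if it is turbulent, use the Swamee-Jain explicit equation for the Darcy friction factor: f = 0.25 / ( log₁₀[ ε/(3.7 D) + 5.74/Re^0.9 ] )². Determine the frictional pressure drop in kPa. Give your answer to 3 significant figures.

ΔP ≈ 0.298 kPa

Reynolds number Re = ρVD/μ = 1030 · 0.0737 · 0.0207 / 0.00101 = 1556.
Re < 2300 → laminar flow, so f = 64/Re = 64/1556 = 0.04114 (the turbulent correlation is not needed).
Darcy-Weisbach: ΔP = f(L/D)(ρV²/2) = 0.04114·(53.6/0.0207)·(1030·0.0737²/2) = 0.04114·2589·2.797 = 298 Pa.
ΔP = 298 Pa = 0.298 kPa.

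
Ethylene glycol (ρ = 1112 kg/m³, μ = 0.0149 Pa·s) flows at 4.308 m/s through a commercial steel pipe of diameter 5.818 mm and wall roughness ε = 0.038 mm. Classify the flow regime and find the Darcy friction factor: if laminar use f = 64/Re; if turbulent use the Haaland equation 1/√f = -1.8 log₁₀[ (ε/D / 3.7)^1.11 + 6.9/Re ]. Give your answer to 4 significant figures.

Re = ρVD/μ = 1112·4.308·0.005818/0.0149 = 1871.
Re < 2300 → laminar, so f = 64/Re = 0.03421 (roughness is irrelevant in laminar flow).

f ≈ 0.03421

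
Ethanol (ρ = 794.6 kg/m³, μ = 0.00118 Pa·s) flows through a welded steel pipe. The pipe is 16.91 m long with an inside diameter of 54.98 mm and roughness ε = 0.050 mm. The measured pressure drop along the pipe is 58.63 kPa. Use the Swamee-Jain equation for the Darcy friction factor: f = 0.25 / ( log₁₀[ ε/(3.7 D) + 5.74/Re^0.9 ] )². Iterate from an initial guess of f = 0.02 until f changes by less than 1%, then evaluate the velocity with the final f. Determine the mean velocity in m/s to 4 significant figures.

Rearranging Darcy-Weisbach: V = √(2·ΔP·D/(f·L·ρ)). With ε/D = 5e-05/0.05498 = 0.000909, iterate starting from f = 0.02:
  f = 0.02 → V = √(2·5.863e+04·0.05498/(0.02·16.91·794.6)) = 4.898 m/s; Re = ρVD/μ = 1.813e+05; f → 0.02096
  f = 0.02096 → V = 4.784 m/s; Re = 1.771e+05; f → 0.021
Converged (Δf/f < 1%). With the final f = 0.021: V = √(2·5.863e+04·0.05498/(0.021·16.91·794.6)) = 4.78 m/s.

V ≈ 4.780 m/s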